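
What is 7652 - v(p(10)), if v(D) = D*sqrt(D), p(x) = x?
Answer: 7652 - 10*sqrt(10) ≈ 7620.4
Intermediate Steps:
v(D) = D**(3/2)
7652 - v(p(10)) = 7652 - 10**(3/2) = 7652 - 10*sqrt(10)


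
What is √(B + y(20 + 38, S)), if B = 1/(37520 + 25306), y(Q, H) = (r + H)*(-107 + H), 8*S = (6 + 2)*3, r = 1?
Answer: 43*I*√888045510/62826 ≈ 20.396*I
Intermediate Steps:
S = 3 (S = ((6 + 2)*3)/8 = (8*3)/8 = (⅛)*24 = 3)
y(Q, H) = (1 + H)*(-107 + H)
B = 1/62826 ≈ 1.5917e-5
√(B + y(20 + 38, S)) = √(1/62826 + (-107 + 3² - 106*3)) = √(1/62826 + (-107 + 9 - 318)) = √(1/62826 - 416) = √(-26135615/62826) = 43*I*√888045510/62826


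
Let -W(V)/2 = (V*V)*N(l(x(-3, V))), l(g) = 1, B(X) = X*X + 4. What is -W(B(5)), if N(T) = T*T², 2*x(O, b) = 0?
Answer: 1682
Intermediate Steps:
B(X) = 4 + X² (B(X) = X² + 4 = 4 + X²)
x(O, b) = 0 (x(O, b) = (½)*0 = 0)
N(T) = T³
W(V) = -2*V² (W(V) = -2*V*V*1³ = -2*V²)
-W(B(5)) = -(-2)*(4 + 5²)² = -(-2)*(4 + 25)² = -(-2)*29² = -(-2)*841 = -1*(-1682) = 1682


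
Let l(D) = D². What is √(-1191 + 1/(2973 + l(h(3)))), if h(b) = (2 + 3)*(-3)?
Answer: I*√12180596766/3198 ≈ 34.511*I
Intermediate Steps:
h(b) = -15 (h(b) = 5*(-3) = -15)
√(-1191 + 1/(2973 + l(h(3)))) = √(-1191 + 1/(2973 + (-15)²)) = √(-1191 + 1/(2973 + 225)) = √(-1191 + 1/3198) = √(-3808817/3198) = I*√12180596766/3198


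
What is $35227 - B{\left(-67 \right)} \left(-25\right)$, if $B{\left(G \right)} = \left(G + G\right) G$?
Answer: $259677$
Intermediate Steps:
$B{\left(G \right)} = 2 G^{2}$ ($B{\left(G \right)} = 2 G G = 2 G^{2}$)
$35227 - B{\left(-67 \right)} \left(-25\right) = 35227 - 2 \left(-67\right)^{2} \left(-25\right) = 35227 - 2 \cdot 4489 \left(-25\right) = 35227 - 8978 \left(-25\right) = 35227 - -224450 = 35227 + 224450 = 259677$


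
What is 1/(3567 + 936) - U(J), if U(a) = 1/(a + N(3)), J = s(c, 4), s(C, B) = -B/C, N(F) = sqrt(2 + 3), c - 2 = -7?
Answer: 90169/490827 - 25*sqrt(5)/109 ≈ -0.32915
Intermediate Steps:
c = -5 (c = 2 - 7 = -5)
N(F) = sqrt(5)
s(C, B) = -B/C
J = 4/5 (J = -1*4/(-5) = -1*4*(-1/5) = 4/5 ≈ 0.80000)
U(a) = 1/(a + sqrt(5))
1/(3567 + 936) - U(J) = 1/(3567 + 936) - 1/(4/5 + sqrt(5)) = 1/4503 - 1/(4/5 + sqrt(5))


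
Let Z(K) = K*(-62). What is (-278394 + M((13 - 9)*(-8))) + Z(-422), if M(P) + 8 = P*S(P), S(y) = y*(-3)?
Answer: -255310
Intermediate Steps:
Z(K) = -62*K
S(y) = -3*y
M(P) = -8 - 3*P² (M(P) = -8 + P*(-3*P) = -8 - 3*P²)
(-278394 + M((13 - 9)*(-8))) + Z(-422) = (-278394 + (-8 - 3*64*(13 - 9)²)) - 62*(-422) = (-278394 + (-8 - 3*(4*(-8))²)) + 26164 = (-278394 + (-8 - 3*(-32)²)) + 26164 = (-278394 + (-8 - 3*1024)) + 26164 = (-278394 + (-8 - 3072)) + 26164 = (-278394 - 3080) + 26164 = -281474 + 26164 = -255310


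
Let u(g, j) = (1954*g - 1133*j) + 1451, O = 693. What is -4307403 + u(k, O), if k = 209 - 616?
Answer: -5886399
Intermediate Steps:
k = -407
u(g, j) = 1451 - 1133*j + 1954*g (u(g, j) = (-1133*j + 1954*g) + 1451 = 1451 - 1133*j + 1954*g)
-4307403 + u(k, O) = -4307403 + (1451 - 1133*693 + 1954*(-407)) = -4307403 + (1451 - 785169 - 795278) = -4307403 - 1578996 = -5886399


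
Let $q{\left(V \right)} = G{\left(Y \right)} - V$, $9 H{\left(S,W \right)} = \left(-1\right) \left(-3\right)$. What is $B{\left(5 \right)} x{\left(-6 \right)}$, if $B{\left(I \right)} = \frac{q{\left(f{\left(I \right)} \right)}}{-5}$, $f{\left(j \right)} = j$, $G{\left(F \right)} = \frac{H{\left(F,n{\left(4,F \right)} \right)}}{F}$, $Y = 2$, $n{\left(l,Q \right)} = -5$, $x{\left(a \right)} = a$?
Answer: $- \frac{29}{5} \approx -5.8$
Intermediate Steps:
$H{\left(S,W \right)} = \frac{1}{3}$ ($H{\left(S,W \right)} = \frac{\left(-1\right) \left(-3\right)}{9} = \frac{1}{9} \cdot 3 = \frac{1}{3}$)
$G{\left(F \right)} = \frac{1}{3 F}$
$q{\left(V \right)} = \frac{1}{6} - V$ ($q{\left(V \right)} = \frac{1}{3 \cdot 2} - V = \frac{1}{3} \cdot \frac{1}{2} - V = \frac{1}{6} - V$)
$B{\left(I \right)} = - \frac{1}{30} + \frac{I}{5}$ ($B{\left(I \right)} = \frac{\frac{1}{6} - I}{-5} = \left(\frac{1}{6} - I\right) \left(- \frac{1}{5}\right) = - \frac{1}{30} + \frac{I}{5}$)
$B{\left(5 \right)} x{\left(-6 \right)} = \left(- \frac{1}{30} + \frac{1}{5} \cdot 5\right) \left(-6\right) = \left(- \frac{1}{30} + 1\right) \left(-6\right) = \frac{29}{30} \left(-6\right) = - \frac{29}{5}$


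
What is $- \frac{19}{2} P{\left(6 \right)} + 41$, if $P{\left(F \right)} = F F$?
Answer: $-301$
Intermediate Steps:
$P{\left(F \right)} = F^{2}$
$- \frac{19}{2} P{\left(6 \right)} + 41 = - \frac{19}{2} \cdot 6^{2} + 41 = \left(-19\right) \frac{1}{2} \cdot 36 + 41 = \left(- \frac{19}{2}\right) 36 + 41 = -342 + 41 = -301$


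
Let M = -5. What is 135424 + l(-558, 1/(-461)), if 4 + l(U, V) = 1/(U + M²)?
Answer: 72178859/533 ≈ 1.3542e+5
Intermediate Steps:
l(U, V) = -4 + 1/(25 + U) (l(U, V) = -4 + 1/(U + (-5)²) = -4 + 1/(U + 25) = -4 + 1/(25 + U))
135424 + l(-558, 1/(-461)) = 135424 + (-99 - 4*(-558))/(25 - 558) = 135424 + (-99 + 2232)/(-533) = 135424 - 1/533*2133 = 135424 - 2133/533 = 72178859/533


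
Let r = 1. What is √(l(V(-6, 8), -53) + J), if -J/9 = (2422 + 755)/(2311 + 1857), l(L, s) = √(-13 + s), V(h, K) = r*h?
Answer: √(-29793906 + 4343056*I*√66)/2084 ≈ 1.3735 + 2.9575*I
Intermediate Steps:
V(h, K) = h (V(h, K) = 1*h = h)
J = -28593/4168 (J = -9*(2422 + 755)/(2311 + 1857) = -28593/4168 ≈ -6.8601)
√(l(V(-6, 8), -53) + J) = √(√(-13 - 53) - 28593/4168) = √(√(-66) - 28593/4168) = √(I*√66 - 28593/4168) = √(-28593/4168 + I*√66)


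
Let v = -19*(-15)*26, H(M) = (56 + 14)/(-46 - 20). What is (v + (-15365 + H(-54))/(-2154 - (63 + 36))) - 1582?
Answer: 433813052/74349 ≈ 5834.8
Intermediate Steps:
H(M) = -35/33 (H(M) = 70/(-66) = 70*(-1/66) = -35/33)
v = 7410 (v = 285*26 = 7410)
(v + (-15365 + H(-54))/(-2154 - (63 + 36))) - 1582 = (7410 + (-15365 - 35/33)/(-2154 - (63 + 36))) - 1582 = (7410 - 507080/(33*(-2154 - 1*99))) - 1582 = (7410 - 507080/(33*(-2154 - 99))) - 1582 = (7410 - 507080/33/(-2253)) - 1582 = (7410 - 507080/33*(-1/2253)) - 1582 = (7410 + 507080/74349) - 1582 = 551433170/74349 - 1582 = 433813052/74349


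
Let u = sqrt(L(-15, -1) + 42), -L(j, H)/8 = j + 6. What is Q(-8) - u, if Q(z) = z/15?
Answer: -8/15 - sqrt(114) ≈ -11.210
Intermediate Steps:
L(j, H) = -48 - 8*j (L(j, H) = -8*(j + 6) = -8*(6 + j) = -48 - 8*j)
Q(z) = z/15 (Q(z) = z*(1/15) = z/15)
u = sqrt(114) (u = sqrt((-48 - 8*(-15)) + 42) = sqrt((-48 + 120) + 42) = sqrt(72 + 42) = sqrt(114) ≈ 10.677)
Q(-8) - u = (1/15)*(-8) - sqrt(114) = -8/15 - sqrt(114)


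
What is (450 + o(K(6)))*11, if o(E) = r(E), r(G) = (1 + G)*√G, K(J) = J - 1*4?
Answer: 4950 + 33*√2 ≈ 4996.7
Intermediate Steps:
K(J) = -4 + J (K(J) = J - 4 = -4 + J)
r(G) = √G*(1 + G)
o(E) = √E*(1 + E)
(450 + o(K(6)))*11 = (450 + √(-4 + 6)*(1 + (-4 + 6)))*11 = (450 + √2*(1 + 2))*11 = (450 + √2*3)*11 = (450 + 3*√2)*11 = 4950 + 33*√2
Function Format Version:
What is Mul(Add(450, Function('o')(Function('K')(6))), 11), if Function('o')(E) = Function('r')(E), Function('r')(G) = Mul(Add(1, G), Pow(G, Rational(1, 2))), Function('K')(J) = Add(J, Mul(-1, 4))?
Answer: Add(4950, Mul(33, Pow(2, Rational(1, 2)))) ≈ 4996.7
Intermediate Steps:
Function('K')(J) = Add(-4, J) (Function('K')(J) = Add(J, -4) = Add(-4, J))
Function('r')(G) = Mul(Pow(G, Rational(1, 2)), Add(1, G))
Function('o')(E) = Mul(Pow(E, Rational(1, 2)), Add(1, E))
Mul(Add(450, Function('o')(Function('K')(6))), 11) = Mul(Add(450, Mul(Pow(Add(-4, 6), Rational(1, 2)), Add(1, Add(-4, 6)))), 11) = Mul(Add(450, Mul(Pow(2, Rational(1, 2)), Add(1, 2))), 11) = Mul(Add(450, Mul(Pow(2, Rational(1, 2)), 3)), 11) = Mul(Add(450, Mul(3, Pow(2, Rational(1, 2)))), 11) = Add(4950, Mul(33, Pow(2, Rational(1, 2))))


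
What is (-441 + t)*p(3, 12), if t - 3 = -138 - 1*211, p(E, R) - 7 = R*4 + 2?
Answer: -44859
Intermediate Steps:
p(E, R) = 9 + 4*R (p(E, R) = 7 + (R*4 + 2) = 7 + (4*R + 2) = 7 + (2 + 4*R) = 9 + 4*R)
t = -346 (t = 3 + (-138 - 1*211) = 3 + (-138 - 211) = 3 - 349 = -346)
(-441 + t)*p(3, 12) = (-441 - 346)*(9 + 4*12) = -787*(9 + 48) = -787*57 = -44859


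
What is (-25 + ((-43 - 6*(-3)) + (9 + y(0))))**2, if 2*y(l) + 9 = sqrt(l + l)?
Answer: 8281/4 ≈ 2070.3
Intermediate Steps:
y(l) = -9/2 + sqrt(2)*sqrt(l)/2 (y(l) = -9/2 + sqrt(l + l)/2 = -9/2 + sqrt(2*l)/2 = -9/2 + (sqrt(2)*sqrt(l))/2 = -9/2 + sqrt(2)*sqrt(l)/2)
(-25 + ((-43 - 6*(-3)) + (9 + y(0))))**2 = (-25 + ((-43 - 6*(-3)) + (9 + (-9/2 + sqrt(2)*sqrt(0)/2))))**2 = (-25 + ((-43 + 18) + (9 + (-9/2 + (1/2)*sqrt(2)*0))))**2 = (-25 + (-25 + (9 + (-9/2 + 0))))**2 = (-25 + (-25 + (9 - 9/2)))**2 = (-25 + (-25 + 9/2))**2 = (-25 - 41/2)**2 = (-91/2)**2 = 8281/4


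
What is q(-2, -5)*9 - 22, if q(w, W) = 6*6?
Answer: 302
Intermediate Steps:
q(w, W) = 36
q(-2, -5)*9 - 22 = 36*9 - 22 = 324 - 22 = 302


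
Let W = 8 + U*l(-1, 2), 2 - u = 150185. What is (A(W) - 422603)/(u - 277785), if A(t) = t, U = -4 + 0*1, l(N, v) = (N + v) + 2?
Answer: 140869/142656 ≈ 0.98747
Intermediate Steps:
u = -150183 (u = 2 - 1*150185 = 2 - 150185 = -150183)
l(N, v) = 2 + N + v
U = -4 (U = -4 + 0 = -4)
W = -4 (W = 8 - 4*(2 - 1 + 2) = 8 - 4*3 = 8 - 12 = -4)
(A(W) - 422603)/(u - 277785) = (-4 - 422603)/(-150183 - 277785) = -422607/(-427968) = -422607*(-1/427968) = 140869/142656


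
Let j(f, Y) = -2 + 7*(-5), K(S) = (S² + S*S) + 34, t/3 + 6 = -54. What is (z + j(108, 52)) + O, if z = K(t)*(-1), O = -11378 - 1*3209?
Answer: -79458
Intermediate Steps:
t = -180 (t = -18 + 3*(-54) = -18 - 162 = -180)
K(S) = 34 + 2*S² (K(S) = (S² + S²) + 34 = 2*S² + 34 = 34 + 2*S²)
j(f, Y) = -37 (j(f, Y) = -2 - 35 = -37)
O = -14587 (O = -11378 - 3209 = -14587)
z = -64834 (z = (34 + 2*(-180)²)*(-1) = (34 + 2*32400)*(-1) = (34 + 64800)*(-1) = 64834*(-1) = -64834)
(z + j(108, 52)) + O = (-64834 - 37) - 14587 = -64871 - 14587 = -79458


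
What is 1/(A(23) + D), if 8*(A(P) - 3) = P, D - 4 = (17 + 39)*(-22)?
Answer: -8/9777 ≈ -0.00081825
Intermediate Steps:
D = -1228 (D = 4 + (17 + 39)*(-22) = 4 + 56*(-22) = 4 - 1232 = -1228)
A(P) = 3 + P/8
1/(A(23) + D) = 1/((3 + (1/8)*23) - 1228) = 1/((3 + 23/8) - 1228) = 1/(47/8 - 1228) = 1/(-9777/8) = -8/9777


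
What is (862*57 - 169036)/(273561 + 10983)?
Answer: -59951/142272 ≈ -0.42138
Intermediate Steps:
(862*57 - 169036)/(273561 + 10983) = (49134 - 169036)/284544 = -119902*1/284544 = -59951/142272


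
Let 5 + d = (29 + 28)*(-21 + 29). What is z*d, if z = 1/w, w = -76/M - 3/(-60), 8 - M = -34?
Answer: -189420/739 ≈ -256.32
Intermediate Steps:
M = 42 (M = 8 - 1*(-34) = 8 + 34 = 42)
w = -739/420 (w = -76/42 - 3/(-60) = -76*1/42 - 3*(-1/60) = -38/21 + 1/20 = -739/420 ≈ -1.7595)
z = -420/739 (z = 1/(-739/420) = -420/739 ≈ -0.56834)
d = 451 (d = -5 + (29 + 28)*(-21 + 29) = -5 + 57*8 = -5 + 456 = 451)
z*d = -420/739*451 = -189420/739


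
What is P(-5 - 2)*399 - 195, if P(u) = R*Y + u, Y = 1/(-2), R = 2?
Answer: -3387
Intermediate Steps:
Y = -½ ≈ -0.50000
P(u) = -1 + u (P(u) = 2*(-½) + u = -1 + u)
P(-5 - 2)*399 - 195 = (-1 + (-5 - 2))*399 - 195 = (-1 - 7)*399 - 195 = -8*399 - 195 = -3192 - 195 = -3387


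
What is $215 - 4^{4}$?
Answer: $-41$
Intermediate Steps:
$215 - 4^{4} = 215 - 256 = -41$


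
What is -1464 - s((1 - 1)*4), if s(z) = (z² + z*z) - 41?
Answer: -1423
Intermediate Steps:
s(z) = -41 + 2*z² (s(z) = (z² + z²) - 41 = 2*z² - 41 = -41 + 2*z²)
-1464 - s((1 - 1)*4) = -1464 - (-41 + 2*((1 - 1)*4)²) = -1464 - (-41 + 2*(0*4)²) = -1464 - (-41 + 2*0²) = -1464 - (-41 + 2*0) = -1464 - (-41 + 0) = -1464 - 1*(-41) = -1464 + 41 = -1423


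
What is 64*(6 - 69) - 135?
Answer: -4167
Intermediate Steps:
64*(6 - 69) - 135 = 64*(-63) - 135 = -4032 - 135 = -4167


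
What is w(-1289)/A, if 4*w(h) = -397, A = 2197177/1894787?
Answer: -752230439/8788708 ≈ -85.591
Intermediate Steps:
A = 2197177/1894787 (A = 2197177*(1/1894787) = 2197177/1894787 ≈ 1.1596)
w(h) = -397/4 (w(h) = (¼)*(-397) = -397/4)
w(-1289)/A = -397/(4*2197177/1894787) = -397/4*1894787/2197177 = -752230439/8788708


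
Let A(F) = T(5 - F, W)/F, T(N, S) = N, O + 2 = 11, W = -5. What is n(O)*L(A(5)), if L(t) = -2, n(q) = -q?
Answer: 18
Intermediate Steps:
O = 9 (O = -2 + 11 = 9)
A(F) = (5 - F)/F
n(O)*L(A(5)) = -1*9*(-2) = -9*(-2) = 18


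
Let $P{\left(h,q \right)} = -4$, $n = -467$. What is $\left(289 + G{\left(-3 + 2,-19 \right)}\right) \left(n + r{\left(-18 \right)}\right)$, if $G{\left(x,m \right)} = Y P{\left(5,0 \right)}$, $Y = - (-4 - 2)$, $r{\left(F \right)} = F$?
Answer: $-128525$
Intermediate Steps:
$Y = 6$ ($Y = \left(-1\right) \left(-6\right) = 6$)
$G{\left(x,m \right)} = -24$ ($G{\left(x,m \right)} = 6 \left(-4\right) = -24$)
$\left(289 + G{\left(-3 + 2,-19 \right)}\right) \left(n + r{\left(-18 \right)}\right) = \left(289 - 24\right) \left(-467 - 18\right) = 265 \left(-485\right) = -128525$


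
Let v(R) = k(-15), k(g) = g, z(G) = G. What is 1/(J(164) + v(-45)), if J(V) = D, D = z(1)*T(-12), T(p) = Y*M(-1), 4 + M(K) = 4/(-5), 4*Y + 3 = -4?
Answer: -5/33 ≈ -0.15152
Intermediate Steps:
Y = -7/4 (Y = -3/4 + (1/4)*(-4) = -3/4 - 1 = -7/4 ≈ -1.7500)
v(R) = -15
M(K) = -24/5 (M(K) = -4 + 4/(-5) = -4 + 4*(-1/5) = -4 - 4/5 = -24/5)
T(p) = 42/5 (T(p) = -7/4*(-24/5) = 42/5)
D = 42/5 (D = 1*(42/5) = 42/5 ≈ 8.4000)
J(V) = 42/5
1/(J(164) + v(-45)) = 1/(42/5 - 15) = 1/(-33/5) = -5/33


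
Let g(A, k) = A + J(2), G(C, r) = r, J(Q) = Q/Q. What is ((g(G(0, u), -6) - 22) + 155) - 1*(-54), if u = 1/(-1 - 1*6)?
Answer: 1315/7 ≈ 187.86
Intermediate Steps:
J(Q) = 1
u = -⅐ (u = 1/(-1 - 6) = 1/(-7) = -⅐ ≈ -0.14286)
g(A, k) = 1 + A (g(A, k) = A + 1 = 1 + A)
((g(G(0, u), -6) - 22) + 155) - 1*(-54) = (((1 - ⅐) - 22) + 155) - 1*(-54) = ((6/7 - 22) + 155) + 54 = (-148/7 + 155) + 54 = 937/7 + 54 = 1315/7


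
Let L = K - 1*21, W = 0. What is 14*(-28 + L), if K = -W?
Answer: -686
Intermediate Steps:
K = 0 (K = -1*0 = 0)
L = -21 (L = 0 - 1*21 = 0 - 21 = -21)
14*(-28 + L) = 14*(-28 - 21) = 14*(-49) = -686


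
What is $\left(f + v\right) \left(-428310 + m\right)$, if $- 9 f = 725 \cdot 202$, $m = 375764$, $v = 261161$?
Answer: $- \frac{115811331454}{9} \approx -1.2868 \cdot 10^{10}$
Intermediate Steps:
$f = - \frac{146450}{9}$ ($f = - \frac{725 \cdot 202}{9} = \left(- \frac{1}{9}\right) 146450 = - \frac{146450}{9} \approx -16272.0$)
$\left(f + v\right) \left(-428310 + m\right) = \left(- \frac{146450}{9} + 261161\right) \left(-428310 + 375764\right) = \frac{2203999}{9} \left(-52546\right) = - \frac{115811331454}{9}$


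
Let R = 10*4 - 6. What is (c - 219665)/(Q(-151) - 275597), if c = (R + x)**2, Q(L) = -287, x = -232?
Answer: 180461/275884 ≈ 0.65412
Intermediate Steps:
R = 34 (R = 40 - 6 = 34)
c = 39204 (c = (34 - 232)**2 = (-198)**2 = 39204)
(c - 219665)/(Q(-151) - 275597) = (39204 - 219665)/(-287 - 275597) = -180461/(-275884) = -180461*(-1/275884) = 180461/275884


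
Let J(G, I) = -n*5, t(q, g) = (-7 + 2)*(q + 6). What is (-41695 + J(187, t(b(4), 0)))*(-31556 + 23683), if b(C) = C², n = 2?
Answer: 328343465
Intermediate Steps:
t(q, g) = -30 - 5*q (t(q, g) = -5*(6 + q) = -30 - 5*q)
J(G, I) = -10 (J(G, I) = -1*2*5 = -2*5 = -10)
(-41695 + J(187, t(b(4), 0)))*(-31556 + 23683) = (-41695 - 10)*(-31556 + 23683) = -41705*(-7873) = 328343465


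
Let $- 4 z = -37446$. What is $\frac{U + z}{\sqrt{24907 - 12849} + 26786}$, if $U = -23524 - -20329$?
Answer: $\frac{55058623}{239159246} - \frac{4111 \sqrt{12058}}{478318492} \approx 0.22927$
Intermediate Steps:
$z = \frac{18723}{2}$ ($z = \left(- \frac{1}{4}\right) \left(-37446\right) = \frac{18723}{2} \approx 9361.5$)
$U = -3195$ ($U = -23524 + 20329 = -3195$)
$\frac{U + z}{\sqrt{24907 - 12849} + 26786} = \frac{-3195 + \frac{18723}{2}}{\sqrt{24907 - 12849} + 26786} = \frac{12333}{2 \left(\sqrt{12058} + 26786\right)} = \frac{12333}{2 \left(26786 + \sqrt{12058}\right)}$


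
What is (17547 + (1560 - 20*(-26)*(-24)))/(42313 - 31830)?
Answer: 6627/10483 ≈ 0.63217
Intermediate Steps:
(17547 + (1560 - 20*(-26)*(-24)))/(42313 - 31830) = (17547 + (1560 + 520*(-24)))/10483 = (17547 + (1560 - 12480))*(1/10483) = (17547 - 10920)*(1/10483) = 6627*(1/10483) = 6627/10483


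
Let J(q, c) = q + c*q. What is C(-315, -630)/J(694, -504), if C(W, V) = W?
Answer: 315/349082 ≈ 0.00090237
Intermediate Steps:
C(-315, -630)/J(694, -504) = -315*1/(694*(1 - 504)) = -315/(694*(-503)) = -315/(-349082) = -315*(-1/349082) = 315/349082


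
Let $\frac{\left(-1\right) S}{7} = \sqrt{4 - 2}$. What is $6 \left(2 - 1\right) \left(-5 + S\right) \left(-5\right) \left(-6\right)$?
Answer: $-900 - 1260 \sqrt{2} \approx -2681.9$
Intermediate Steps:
$S = - 7 \sqrt{2}$ ($S = - 7 \sqrt{4 - 2} = - 7 \sqrt{2} \approx -9.8995$)
$6 \left(2 - 1\right) \left(-5 + S\right) \left(-5\right) \left(-6\right) = 6 \left(2 - 1\right) \left(-5 - 7 \sqrt{2}\right) \left(-5\right) \left(-6\right) = 6 \cdot 1 \left(-5 - 7 \sqrt{2}\right) \left(-5\right) \left(-6\right) = 6 \left(-5 - 7 \sqrt{2}\right) \left(-5\right) \left(-6\right) = \left(-30 - 42 \sqrt{2}\right) \left(-5\right) \left(-6\right) = \left(150 + 210 \sqrt{2}\right) \left(-6\right) = -900 - 1260 \sqrt{2}$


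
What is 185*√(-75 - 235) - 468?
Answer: -468 + 185*I*√310 ≈ -468.0 + 3257.3*I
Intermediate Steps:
185*√(-75 - 235) - 468 = 185*√(-310) - 468 = 185*(I*√310) - 468 = 185*I*√310 - 468 = -468 + 185*I*√310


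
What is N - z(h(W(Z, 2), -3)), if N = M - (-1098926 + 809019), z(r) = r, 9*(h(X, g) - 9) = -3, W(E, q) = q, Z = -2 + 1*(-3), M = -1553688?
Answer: -3791369/3 ≈ -1.2638e+6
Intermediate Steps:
Z = -5 (Z = -2 - 3 = -5)
h(X, g) = 26/3 (h(X, g) = 9 + (⅑)*(-3) = 9 - ⅓ = 26/3)
N = -1263781 (N = -1553688 - (-1098926 + 809019) = -1553688 - 1*(-289907) = -1553688 + 289907 = -1263781)
N - z(h(W(Z, 2), -3)) = -1263781 - 1*26/3 = -1263781 - 26/3 = -3791369/3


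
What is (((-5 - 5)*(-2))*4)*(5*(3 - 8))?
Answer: -2000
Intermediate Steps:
(((-5 - 5)*(-2))*4)*(5*(3 - 8)) = (-10*(-2)*4)*(5*(-5)) = (20*4)*(-25) = 80*(-25) = -2000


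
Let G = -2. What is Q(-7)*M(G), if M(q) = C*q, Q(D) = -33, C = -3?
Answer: -198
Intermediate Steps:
M(q) = -3*q
Q(-7)*M(G) = -(-99)*(-2) = -33*6 = -198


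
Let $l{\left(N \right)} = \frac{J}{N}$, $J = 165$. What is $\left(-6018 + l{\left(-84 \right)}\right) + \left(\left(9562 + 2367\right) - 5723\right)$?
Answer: $\frac{5209}{28} \approx 186.04$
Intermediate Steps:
$l{\left(N \right)} = \frac{165}{N}$
$\left(-6018 + l{\left(-84 \right)}\right) + \left(\left(9562 + 2367\right) - 5723\right) = \left(-6018 + \frac{165}{-84}\right) + \left(\left(9562 + 2367\right) - 5723\right) = \left(-6018 + 165 \left(- \frac{1}{84}\right)\right) + \left(11929 - 5723\right) = \left(-6018 - \frac{55}{28}\right) + 6206 = - \frac{168559}{28} + 6206 = \frac{5209}{28}$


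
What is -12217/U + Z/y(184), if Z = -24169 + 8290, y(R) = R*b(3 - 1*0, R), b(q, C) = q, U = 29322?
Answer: -78724637/2697624 ≈ -29.183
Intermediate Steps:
y(R) = 3*R (y(R) = R*(3 - 1*0) = R*(3 + 0) = R*3 = 3*R)
Z = -15879
-12217/U + Z/y(184) = -12217/29322 - 15879/(3*184) = -12217*1/29322 - 15879/552 = -12217/29322 - 15879*1/552 = -12217/29322 - 5293/184 = -78724637/2697624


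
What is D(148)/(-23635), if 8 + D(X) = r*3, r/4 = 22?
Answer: -256/23635 ≈ -0.010831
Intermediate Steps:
r = 88 (r = 4*22 = 88)
D(X) = 256 (D(X) = -8 + 88*3 = -8 + 264 = 256)
D(148)/(-23635) = 256/(-23635) = 256*(-1/23635) = -256/23635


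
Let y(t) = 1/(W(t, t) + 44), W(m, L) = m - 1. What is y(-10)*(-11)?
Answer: -⅓ ≈ -0.33333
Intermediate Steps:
W(m, L) = -1 + m
y(t) = 1/(43 + t) (y(t) = 1/((-1 + t) + 44) = 1/(43 + t))
y(-10)*(-11) = -11/(43 - 10) = -11/33 = (1/33)*(-11) = -⅓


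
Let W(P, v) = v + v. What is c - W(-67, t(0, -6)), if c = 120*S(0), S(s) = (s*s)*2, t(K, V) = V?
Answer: 12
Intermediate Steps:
S(s) = 2*s² (S(s) = s²*2 = 2*s²)
W(P, v) = 2*v
c = 0 (c = 120*(2*0²) = 120*(2*0) = 120*0 = 0)
c - W(-67, t(0, -6)) = 0 - 2*(-6) = 0 - 1*(-12) = 0 + 12 = 12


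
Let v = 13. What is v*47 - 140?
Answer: 471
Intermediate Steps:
v*47 - 140 = 13*47 - 140 = 611 - 140 = 471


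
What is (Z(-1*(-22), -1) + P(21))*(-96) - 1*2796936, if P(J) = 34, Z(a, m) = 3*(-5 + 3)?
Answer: -2799624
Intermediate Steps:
Z(a, m) = -6 (Z(a, m) = 3*(-2) = -6)
(Z(-1*(-22), -1) + P(21))*(-96) - 1*2796936 = (-6 + 34)*(-96) - 1*2796936 = 28*(-96) - 2796936 = -2688 - 2796936 = -2799624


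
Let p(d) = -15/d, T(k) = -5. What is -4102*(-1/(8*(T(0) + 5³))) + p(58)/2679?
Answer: 53113547/12430560 ≈ 4.2728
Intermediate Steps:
-4102*(-1/(8*(T(0) + 5³))) + p(58)/2679 = -4102*(-1/(8*(-5 + 5³))) - 15/58/2679 = -4102*(-1/(8*(-5 + 125))) - 15*1/58*(1/2679) = -4102/((-8*120)) - 15/58*1/2679 = -4102/(-960) - 5/51794 = -4102*(-1/960) - 5/51794 = 2051/480 - 5/51794 = 53113547/12430560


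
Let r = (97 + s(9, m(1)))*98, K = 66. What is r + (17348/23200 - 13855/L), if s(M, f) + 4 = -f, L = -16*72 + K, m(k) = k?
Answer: 28437524891/3149400 ≈ 9029.5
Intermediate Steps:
L = -1086 (L = -16*72 + 66 = -1152 + 66 = -1086)
s(M, f) = -4 - f
r = 9016 (r = (97 + (-4 - 1*1))*98 = (97 + (-4 - 1))*98 = (97 - 5)*98 = 92*98 = 9016)
r + (17348/23200 - 13855/L) = 9016 + (17348/23200 - 13855/(-1086)) = 9016 + (17348*(1/23200) - 13855*(-1/1086)) = 9016 + (4337/5800 + 13855/1086) = 9016 + 42534491/3149400 = 28437524891/3149400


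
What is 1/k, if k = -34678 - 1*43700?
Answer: -1/78378 ≈ -1.2759e-5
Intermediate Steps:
k = -78378 (k = -34678 - 43700 = -78378)
1/k = 1/(-78378) = -1/78378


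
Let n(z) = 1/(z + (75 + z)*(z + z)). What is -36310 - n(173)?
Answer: -3121970111/85981 ≈ -36310.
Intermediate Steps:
n(z) = 1/(z + 2*z*(75 + z)) (n(z) = 1/(z + (75 + z)*(2*z)) = 1/(z + 2*z*(75 + z)))
-36310 - n(173) = -36310 - 1/(173*(151 + 2*173)) = -36310 - 1/(173*(151 + 346)) = -36310 - 1/(173*497) = -36310 - 1*1/85981 = -36310 - 1/85981 = -3121970111/85981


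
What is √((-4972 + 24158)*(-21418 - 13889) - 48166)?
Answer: 38*I*√469147 ≈ 26028.0*I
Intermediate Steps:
√((-4972 + 24158)*(-21418 - 13889) - 48166) = √(19186*(-35307) - 48166) = √(-677400102 - 48166) = √(-677448268) = 38*I*√469147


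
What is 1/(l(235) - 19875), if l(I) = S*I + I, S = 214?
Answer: 1/30650 ≈ 3.2626e-5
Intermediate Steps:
l(I) = 215*I (l(I) = 214*I + I = 215*I)
1/(l(235) - 19875) = 1/(215*235 - 19875) = 1/(50525 - 19875) = 1/30650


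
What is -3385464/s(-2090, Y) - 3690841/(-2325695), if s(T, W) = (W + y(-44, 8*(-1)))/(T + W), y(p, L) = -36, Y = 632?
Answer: 2869911966166769/346528555 ≈ 8.2819e+6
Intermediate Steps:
s(T, W) = (-36 + W)/(T + W) (s(T, W) = (W - 36)/(T + W) = (-36 + W)/(T + W))
-3385464/s(-2090, Y) - 3690841/(-2325695) = -3385464*(-2090 + 632)/(-36 + 632) - 3690841/(-2325695) = -3385464/(596/(-1458)) - 3690841*(-1/2325695) = -3385464/((-1/1458*596)) + 3690841/2325695 = -3385464/(-298/729) + 3690841/2325695 = -3385464*(-729/298) + 3690841/2325695 = 1234001628/149 + 3690841/2325695 = 2869911966166769/346528555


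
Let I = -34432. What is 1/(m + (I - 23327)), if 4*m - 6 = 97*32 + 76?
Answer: -2/113925 ≈ -1.7555e-5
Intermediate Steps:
m = 1593/2 (m = 3/2 + (97*32 + 76)/4 = 3/2 + (3104 + 76)/4 = 3/2 + (1/4)*3180 = 3/2 + 795 = 1593/2 ≈ 796.50)
1/(m + (I - 23327)) = 1/(1593/2 + (-34432 - 23327)) = 1/(1593/2 - 57759) = 1/(-113925/2) = -2/113925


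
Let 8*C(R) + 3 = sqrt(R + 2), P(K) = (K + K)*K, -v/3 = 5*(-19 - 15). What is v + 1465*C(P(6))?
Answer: -315/8 + 1465*sqrt(74)/8 ≈ 1535.9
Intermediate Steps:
v = 510 (v = -15*(-19 - 15) = -15*(-34) = -3*(-170) = 510)
P(K) = 2*K**2 (P(K) = (2*K)*K = 2*K**2)
C(R) = -3/8 + sqrt(2 + R)/8 (C(R) = -3/8 + sqrt(R + 2)/8 = -3/8 + sqrt(2 + R)/8)
v + 1465*C(P(6)) = 510 + 1465*(-3/8 + sqrt(2 + 2*6**2)/8) = 510 + 1465*(-3/8 + sqrt(2 + 2*36)/8) = 510 + 1465*(-3/8 + sqrt(2 + 72)/8) = 510 + 1465*(-3/8 + sqrt(74)/8) = 510 + (-4395/8 + 1465*sqrt(74)/8) = -315/8 + 1465*sqrt(74)/8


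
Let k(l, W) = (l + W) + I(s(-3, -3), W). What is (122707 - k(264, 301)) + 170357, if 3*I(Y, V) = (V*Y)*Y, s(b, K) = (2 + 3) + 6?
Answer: 841076/3 ≈ 2.8036e+5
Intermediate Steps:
s(b, K) = 11 (s(b, K) = 5 + 6 = 11)
I(Y, V) = V*Y²/3 (I(Y, V) = ((V*Y)*Y)/3 = (V*Y²)/3 = V*Y²/3)
k(l, W) = l + 124*W/3 (k(l, W) = (l + W) + (⅓)*W*11² = (W + l) + (⅓)*W*121 = (W + l) + 121*W/3 = l + 124*W/3)
(122707 - k(264, 301)) + 170357 = (122707 - (264 + (124/3)*301)) + 170357 = (122707 - (264 + 37324/3)) + 170357 = (122707 - 1*38116/3) + 170357 = (122707 - 38116/3) + 170357 = 330005/3 + 170357 = 841076/3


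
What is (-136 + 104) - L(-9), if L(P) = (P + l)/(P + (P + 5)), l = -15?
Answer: -440/13 ≈ -33.846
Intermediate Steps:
L(P) = (-15 + P)/(5 + 2*P) (L(P) = (P - 15)/(P + (P + 5)) = (-15 + P)/(P + (5 + P)) = (-15 + P)/(5 + 2*P))
(-136 + 104) - L(-9) = (-136 + 104) - (-15 - 9)/(5 + 2*(-9)) = -32 - (-24)/(5 - 18) = -32 - (-24)/(-13) = -32 - (-1)*(-24)/13 = -32 - 1*24/13 = -32 - 24/13 = -440/13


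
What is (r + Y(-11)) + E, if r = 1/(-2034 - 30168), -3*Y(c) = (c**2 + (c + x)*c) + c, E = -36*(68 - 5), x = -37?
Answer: -79882429/32202 ≈ -2480.7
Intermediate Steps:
E = -2268 (E = -36*63 = -2268)
Y(c) = -c/3 - c**2/3 - c*(-37 + c)/3 (Y(c) = -((c**2 + (c - 37)*c) + c)/3 = -((c**2 + (-37 + c)*c) + c)/3 = -((c**2 + c*(-37 + c)) + c)/3 = -(c + c**2 + c*(-37 + c))/3 = -c/3 - c**2/3 - c*(-37 + c)/3)
r = -1/32202 (r = 1/(-32202) = -1/32202 ≈ -3.1054e-5)
(r + Y(-11)) + E = (-1/32202 + (2/3)*(-11)*(18 - 1*(-11))) - 2268 = (-1/32202 + (2/3)*(-11)*(18 + 11)) - 2268 = (-1/32202 + (2/3)*(-11)*29) - 2268 = (-1/32202 - 638/3) - 2268 = -6848293/32202 - 2268 = -79882429/32202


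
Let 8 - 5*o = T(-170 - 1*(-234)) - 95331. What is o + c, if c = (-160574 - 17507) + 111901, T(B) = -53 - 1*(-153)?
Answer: -235661/5 ≈ -47132.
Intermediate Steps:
T(B) = 100 (T(B) = -53 + 153 = 100)
o = 95239/5 (o = 8/5 - (100 - 95331)/5 = 8/5 - ⅕*(-95231) = 8/5 + 95231/5 = 95239/5 ≈ 19048.)
c = -66180 (c = -178081 + 111901 = -66180)
o + c = 95239/5 - 66180 = -235661/5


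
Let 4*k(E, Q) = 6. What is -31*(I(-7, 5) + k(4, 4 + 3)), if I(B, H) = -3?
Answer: 93/2 ≈ 46.500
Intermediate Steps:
k(E, Q) = 3/2 (k(E, Q) = (¼)*6 = 3/2)
-31*(I(-7, 5) + k(4, 4 + 3)) = -31*(-3 + 3/2) = -31*(-3/2) = 93/2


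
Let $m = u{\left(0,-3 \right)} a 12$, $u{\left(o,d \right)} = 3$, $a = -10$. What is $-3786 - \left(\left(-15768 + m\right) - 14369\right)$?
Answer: $26711$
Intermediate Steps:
$m = -360$ ($m = 3 \left(-10\right) 12 = \left(-30\right) 12 = -360$)
$-3786 - \left(\left(-15768 + m\right) - 14369\right) = -3786 - \left(\left(-15768 - 360\right) - 14369\right) = -3786 - \left(-16128 - 14369\right) = -3786 - -30497 = -3786 + 30497 = 26711$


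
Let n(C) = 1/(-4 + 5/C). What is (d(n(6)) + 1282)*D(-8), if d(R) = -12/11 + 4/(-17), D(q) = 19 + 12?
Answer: 7424066/187 ≈ 39701.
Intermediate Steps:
D(q) = 31
d(R) = -248/187 (d(R) = -12*1/11 + 4*(-1/17) = -12/11 - 4/17 = -248/187)
(d(n(6)) + 1282)*D(-8) = (-248/187 + 1282)*31 = (239486/187)*31 = 7424066/187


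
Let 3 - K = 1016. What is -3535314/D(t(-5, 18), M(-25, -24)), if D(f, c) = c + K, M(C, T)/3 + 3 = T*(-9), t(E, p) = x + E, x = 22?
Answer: 1767657/187 ≈ 9452.7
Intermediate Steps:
K = -1013 (K = 3 - 1*1016 = 3 - 1016 = -1013)
t(E, p) = 22 + E
M(C, T) = -9 - 27*T (M(C, T) = -9 + 3*(T*(-9)) = -9 + 3*(-9*T) = -9 - 27*T)
D(f, c) = -1013 + c (D(f, c) = c - 1013 = -1013 + c)
-3535314/D(t(-5, 18), M(-25, -24)) = -3535314/(-1013 + (-9 - 27*(-24))) = -3535314/(-1013 + (-9 + 648)) = -3535314/(-1013 + 639) = -3535314/(-374) = -3535314*(-1/374) = 1767657/187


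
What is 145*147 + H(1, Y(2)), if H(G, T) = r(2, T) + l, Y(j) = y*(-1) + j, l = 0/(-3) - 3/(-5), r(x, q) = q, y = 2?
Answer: 106578/5 ≈ 21316.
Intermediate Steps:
l = ⅗ (l = 0*(-⅓) - 3*(-⅕) = 0 + ⅗ = ⅗ ≈ 0.60000)
Y(j) = -2 + j (Y(j) = 2*(-1) + j = -2 + j)
H(G, T) = ⅗ + T (H(G, T) = T + ⅗ = ⅗ + T)
145*147 + H(1, Y(2)) = 145*147 + (⅗ + (-2 + 2)) = 21315 + (⅗ + 0) = 21315 + ⅗ = 106578/5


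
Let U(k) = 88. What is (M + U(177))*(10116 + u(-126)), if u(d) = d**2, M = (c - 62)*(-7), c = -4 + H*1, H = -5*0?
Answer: 14295600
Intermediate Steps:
H = 0
c = -4 (c = -4 + 0*1 = -4 + 0 = -4)
M = 462 (M = (-4 - 62)*(-7) = -66*(-7) = 462)
(M + U(177))*(10116 + u(-126)) = (462 + 88)*(10116 + (-126)**2) = 550*(10116 + 15876) = 550*25992 = 14295600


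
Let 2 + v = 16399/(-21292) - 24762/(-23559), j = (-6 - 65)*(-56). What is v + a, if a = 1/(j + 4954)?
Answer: -1283377659877/746575129340 ≈ -1.7190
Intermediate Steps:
j = 3976 (j = -71*(-56) = 3976)
v = -287449331/167206076 (v = -2 + (16399/(-21292) - 24762/(-23559)) = -2 + (16399*(-1/21292) - 24762*(-1/23559)) = -2 + (-16399/21292 + 8254/7853) = -2 + 46962821/167206076 = -287449331/167206076 ≈ -1.7191)
a = 1/8930 (a = 1/(3976 + 4954) = 1/8930 ≈ 0.00011198)
v + a = -287449331/167206076 + 1/8930 = -1283377659877/746575129340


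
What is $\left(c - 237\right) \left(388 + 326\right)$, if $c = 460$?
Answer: $159222$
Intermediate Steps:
$\left(c - 237\right) \left(388 + 326\right) = \left(460 - 237\right) \left(388 + 326\right) = 223 \cdot 714 = 159222$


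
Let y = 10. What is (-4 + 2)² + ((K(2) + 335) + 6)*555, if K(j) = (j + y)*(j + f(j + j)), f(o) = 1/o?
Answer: 204244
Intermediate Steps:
K(j) = (10 + j)*(j + 1/(2*j)) (K(j) = (j + 10)*(j + 1/(j + j)) = (10 + j)*(j + 1/(2*j)))
(-4 + 2)² + ((K(2) + 335) + 6)*555 = (-4 + 2)² + (((½ + 2² + 5/2 + 10*2) + 335) + 6)*555 = (-2)² + (((½ + 4 + 5*(½) + 20) + 335) + 6)*555 = 4 + (((½ + 4 + 5/2 + 20) + 335) + 6)*555 = 4 + ((27 + 335) + 6)*555 = 4 + (362 + 6)*555 = 4 + 368*555 = 4 + 204240 = 204244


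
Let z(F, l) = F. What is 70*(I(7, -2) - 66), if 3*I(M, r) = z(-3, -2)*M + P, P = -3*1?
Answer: -5180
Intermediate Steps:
P = -3
I(M, r) = -1 - M (I(M, r) = (-3*M - 3)/3 = (-3 - 3*M)/3 = -1 - M)
70*(I(7, -2) - 66) = 70*((-1 - 1*7) - 66) = 70*((-1 - 7) - 66) = 70*(-8 - 66) = 70*(-74) = -5180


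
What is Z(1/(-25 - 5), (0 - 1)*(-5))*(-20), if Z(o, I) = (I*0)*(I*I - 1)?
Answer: 0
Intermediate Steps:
Z(o, I) = 0 (Z(o, I) = 0*(I² - 1) = 0*(-1 + I²) = 0)
Z(1/(-25 - 5), (0 - 1)*(-5))*(-20) = 0*(-20) = 0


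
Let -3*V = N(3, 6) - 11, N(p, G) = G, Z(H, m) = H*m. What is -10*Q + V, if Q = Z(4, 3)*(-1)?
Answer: 365/3 ≈ 121.67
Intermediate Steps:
Q = -12 (Q = (4*3)*(-1) = 12*(-1) = -12)
V = 5/3 (V = -(6 - 11)/3 = -⅓*(-5) = 5/3 ≈ 1.6667)
-10*Q + V = -10*(-12) + 5/3 = 120 + 5/3 = 365/3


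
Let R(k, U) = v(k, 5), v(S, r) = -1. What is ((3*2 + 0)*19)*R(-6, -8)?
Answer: -114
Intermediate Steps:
R(k, U) = -1
((3*2 + 0)*19)*R(-6, -8) = ((3*2 + 0)*19)*(-1) = ((6 + 0)*19)*(-1) = (6*19)*(-1) = 114*(-1) = -114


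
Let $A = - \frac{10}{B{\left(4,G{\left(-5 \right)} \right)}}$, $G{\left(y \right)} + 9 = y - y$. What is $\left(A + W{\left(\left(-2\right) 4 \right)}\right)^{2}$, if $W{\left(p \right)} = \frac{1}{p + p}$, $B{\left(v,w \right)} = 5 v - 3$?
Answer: $\frac{31329}{73984} \approx 0.42346$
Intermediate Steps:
$G{\left(y \right)} = -9$ ($G{\left(y \right)} = -9 + \left(y - y\right) = -9 + 0 = -9$)
$B{\left(v,w \right)} = -3 + 5 v$
$A = - \frac{10}{17}$ ($A = - \frac{10}{-3 + 5 \cdot 4} = - \frac{10}{-3 + 20} = - \frac{10}{17} \approx -0.58823$)
$W{\left(p \right)} = \frac{1}{2 p}$
$\left(A + W{\left(\left(-2\right) 4 \right)}\right)^{2} = \left(- \frac{10}{17} + \frac{1}{2 \left(\left(-2\right) 4\right)}\right)^{2} = \left(- \frac{10}{17} + \frac{1}{2 \left(-8\right)}\right)^{2} = \left(- \frac{10}{17} + \frac{1}{2} \left(- \frac{1}{8}\right)\right)^{2} = \left(- \frac{10}{17} - \frac{1}{16}\right)^{2} = \left(- \frac{177}{272}\right)^{2} = \frac{31329}{73984}$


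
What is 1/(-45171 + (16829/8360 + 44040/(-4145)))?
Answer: -6930440/313114588879 ≈ -2.2134e-5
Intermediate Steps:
1/(-45171 + (16829/8360 + 44040/(-4145))) = 1/(-45171 + (16829*(1/8360) + 44040*(-1/4145))) = 1/(-45171 + (16829/8360 - 8808/829)) = 1/(-45171 - 59683639/6930440) = 1/(-313114588879/6930440) = -6930440/313114588879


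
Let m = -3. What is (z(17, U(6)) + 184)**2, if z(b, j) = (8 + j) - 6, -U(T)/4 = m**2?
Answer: 22500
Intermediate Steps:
U(T) = -36 (U(T) = -4*(-3)**2 = -4*9 = -36)
z(b, j) = 2 + j
(z(17, U(6)) + 184)**2 = ((2 - 36) + 184)**2 = (-34 + 184)**2 = 150**2 = 22500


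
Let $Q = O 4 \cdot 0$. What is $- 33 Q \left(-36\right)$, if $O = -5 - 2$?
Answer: $0$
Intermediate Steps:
$O = -7$ ($O = -5 - 2 = -7$)
$Q = 0$ ($Q = \left(-7\right) 4 \cdot 0 = \left(-28\right) 0 = 0$)
$- 33 Q \left(-36\right) = \left(-33\right) 0 \left(-36\right) = 0 \left(-36\right) = 0$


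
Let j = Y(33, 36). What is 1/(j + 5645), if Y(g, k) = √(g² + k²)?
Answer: 1129/6372728 - 3*√265/31863640 ≈ 0.00017563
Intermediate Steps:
j = 3*√265 (j = √(33² + 36²) = √(1089 + 1296) = √2385 = 3*√265 ≈ 48.836)
1/(j + 5645) = 1/(3*√265 + 5645) = 1/(5645 + 3*√265)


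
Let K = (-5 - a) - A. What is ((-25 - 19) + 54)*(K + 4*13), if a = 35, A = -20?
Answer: 320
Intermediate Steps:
K = -20 (K = (-5 - 1*35) - 1*(-20) = (-5 - 35) + 20 = -40 + 20 = -20)
((-25 - 19) + 54)*(K + 4*13) = ((-25 - 19) + 54)*(-20 + 4*13) = (-44 + 54)*(-20 + 52) = 10*32 = 320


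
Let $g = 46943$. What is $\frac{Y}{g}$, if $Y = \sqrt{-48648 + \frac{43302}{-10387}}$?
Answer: $\frac{i \sqrt{5249071260186}}{487596941} \approx 0.0046987 i$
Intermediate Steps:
$Y = \frac{i \sqrt{5249071260186}}{10387}$ ($Y = \sqrt{-48648 + 43302 \left(- \frac{1}{10387}\right)} = \sqrt{-48648 - \frac{43302}{10387}} = \sqrt{- \frac{505350078}{10387}} = \frac{i \sqrt{5249071260186}}{10387} \approx 220.57 i$)
$\frac{Y}{g} = \frac{\frac{1}{10387} i \sqrt{5249071260186}}{46943} = \frac{i \sqrt{5249071260186}}{10387} \cdot \frac{1}{46943} = \frac{i \sqrt{5249071260186}}{487596941}$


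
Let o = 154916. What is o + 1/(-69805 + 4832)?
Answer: 10065357267/64973 ≈ 1.5492e+5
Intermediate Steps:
o + 1/(-69805 + 4832) = 154916 + 1/(-69805 + 4832) = 154916 + 1/(-64973) = 154916 - 1/64973 = 10065357267/64973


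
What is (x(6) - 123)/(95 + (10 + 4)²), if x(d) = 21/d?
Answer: -239/582 ≈ -0.41065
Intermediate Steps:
(x(6) - 123)/(95 + (10 + 4)²) = (21/6 - 123)/(95 + (10 + 4)²) = (21*(⅙) - 123)/(95 + 14²) = (7/2 - 123)/(95 + 196) = -239/2/291 = -239/2*1/291 = -239/582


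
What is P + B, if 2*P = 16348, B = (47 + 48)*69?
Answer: 14729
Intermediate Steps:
B = 6555 (B = 95*69 = 6555)
P = 8174 (P = (½)*16348 = 8174)
P + B = 8174 + 6555 = 14729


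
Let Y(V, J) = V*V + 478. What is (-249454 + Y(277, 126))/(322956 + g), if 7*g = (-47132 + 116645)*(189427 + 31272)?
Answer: -1205729/15343710279 ≈ -7.8581e-5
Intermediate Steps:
g = 15341449587/7 (g = ((-47132 + 116645)*(189427 + 31272))/7 = (69513*220699)/7 = (1/7)*15341449587 = 15341449587/7 ≈ 2.1916e+9)
Y(V, J) = 478 + V**2 (Y(V, J) = V**2 + 478 = 478 + V**2)
(-249454 + Y(277, 126))/(322956 + g) = (-249454 + (478 + 277**2))/(322956 + 15341449587/7) = (-249454 + (478 + 76729))/(15343710279/7) = (-249454 + 77207)*(7/15343710279) = -172247*7/15343710279 = -1205729/15343710279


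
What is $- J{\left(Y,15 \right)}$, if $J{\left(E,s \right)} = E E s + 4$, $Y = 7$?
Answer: $-739$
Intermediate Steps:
$J{\left(E,s \right)} = 4 + s E^{2}$ ($J{\left(E,s \right)} = E^{2} s + 4 = s E^{2} + 4 = 4 + s E^{2}$)
$- J{\left(Y,15 \right)} = - (4 + 15 \cdot 7^{2}) = - (4 + 15 \cdot 49) = - (4 + 735) = \left(-1\right) 739 = -739$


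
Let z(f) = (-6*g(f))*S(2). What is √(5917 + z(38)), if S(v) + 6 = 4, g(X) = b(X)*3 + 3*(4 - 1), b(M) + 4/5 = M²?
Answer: √1449505/5 ≈ 240.79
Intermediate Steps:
b(M) = -⅘ + M²
g(X) = 33/5 + 3*X² (g(X) = (-⅘ + X²)*3 + 3*(4 - 1) = (-12/5 + 3*X²) + 3*3 = (-12/5 + 3*X²) + 9 = 33/5 + 3*X²)
S(v) = -2 (S(v) = -6 + 4 = -2)
z(f) = 396/5 + 36*f² (z(f) = -6*(33/5 + 3*f²)*(-2) = (-198/5 - 18*f²)*(-2) = 396/5 + 36*f²)
√(5917 + z(38)) = √(5917 + (396/5 + 36*38²)) = √(5917 + (396/5 + 36*1444)) = √(5917 + (396/5 + 51984)) = √(5917 + 260316/5) = √(289901/5) = √1449505/5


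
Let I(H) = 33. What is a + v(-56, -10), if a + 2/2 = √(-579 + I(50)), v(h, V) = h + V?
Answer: -67 + I*√546 ≈ -67.0 + 23.367*I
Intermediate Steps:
v(h, V) = V + h
a = -1 + I*√546 (a = -1 + √(-579 + 33) = -1 + √(-546) = -1 + I*√546 ≈ -1.0 + 23.367*I)
a + v(-56, -10) = (-1 + I*√546) + (-10 - 56) = (-1 + I*√546) - 66 = -67 + I*√546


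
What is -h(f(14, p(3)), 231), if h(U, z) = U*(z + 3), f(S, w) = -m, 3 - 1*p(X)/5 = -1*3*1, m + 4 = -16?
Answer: -4680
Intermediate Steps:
m = -20 (m = -4 - 16 = -20)
p(X) = 30 (p(X) = 15 - 5*(-1*3) = 15 - (-15) = 15 - 5*(-3) = 15 + 15 = 30)
f(S, w) = 20 (f(S, w) = -1*(-20) = 20)
h(U, z) = U*(3 + z)
-h(f(14, p(3)), 231) = -20*(3 + 231) = -20*234 = -1*4680 = -4680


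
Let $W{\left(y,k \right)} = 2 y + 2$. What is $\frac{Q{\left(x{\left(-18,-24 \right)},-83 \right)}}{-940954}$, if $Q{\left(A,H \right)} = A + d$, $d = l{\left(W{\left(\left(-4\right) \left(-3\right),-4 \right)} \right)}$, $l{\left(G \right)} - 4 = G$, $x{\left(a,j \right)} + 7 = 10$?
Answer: $- \frac{33}{940954} \approx -3.5071 \cdot 10^{-5}$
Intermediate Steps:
$x{\left(a,j \right)} = 3$ ($x{\left(a,j \right)} = -7 + 10 = 3$)
$W{\left(y,k \right)} = 2 + 2 y$
$l{\left(G \right)} = 4 + G$
$d = 30$ ($d = 4 + \left(2 + 2 \left(\left(-4\right) \left(-3\right)\right)\right) = 4 + \left(2 + 2 \cdot 12\right) = 4 + \left(2 + 24\right) = 4 + 26 = 30$)
$Q{\left(A,H \right)} = 30 + A$ ($Q{\left(A,H \right)} = A + 30 = 30 + A$)
$\frac{Q{\left(x{\left(-18,-24 \right)},-83 \right)}}{-940954} = \frac{30 + 3}{-940954} = 33 \left(- \frac{1}{940954}\right) = - \frac{33}{940954}$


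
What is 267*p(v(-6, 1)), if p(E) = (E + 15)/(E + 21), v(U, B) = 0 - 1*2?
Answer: 3471/19 ≈ 182.68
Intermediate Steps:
v(U, B) = -2 (v(U, B) = 0 - 2 = -2)
p(E) = (15 + E)/(21 + E)
267*p(v(-6, 1)) = 267*((15 - 2)/(21 - 2)) = 267*(13/19) = 3471/19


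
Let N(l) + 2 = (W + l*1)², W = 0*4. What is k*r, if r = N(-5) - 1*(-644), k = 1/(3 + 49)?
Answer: 667/52 ≈ 12.827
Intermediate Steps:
W = 0
N(l) = -2 + l² (N(l) = -2 + (0 + l*1)² = -2 + (0 + l)² = -2 + l²)
k = 1/52 ≈ 0.019231
r = 667 (r = (-2 + (-5)²) - 1*(-644) = (-2 + 25) + 644 = 23 + 644 = 667)
k*r = (1/52)*667 = 667/52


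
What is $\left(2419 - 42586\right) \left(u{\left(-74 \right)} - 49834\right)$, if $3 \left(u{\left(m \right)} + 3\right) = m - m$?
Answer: $2001802779$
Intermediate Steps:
$u{\left(m \right)} = -3$ ($u{\left(m \right)} = -3 + \frac{m - m}{3} = -3 + \frac{1}{3} \cdot 0 = -3 + 0 = -3$)
$\left(2419 - 42586\right) \left(u{\left(-74 \right)} - 49834\right) = \left(2419 - 42586\right) \left(-3 - 49834\right) = \left(-40167\right) \left(-49837\right) = 2001802779$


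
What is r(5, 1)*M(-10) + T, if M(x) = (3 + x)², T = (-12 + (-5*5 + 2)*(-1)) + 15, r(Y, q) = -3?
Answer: -121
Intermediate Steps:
T = 26 (T = (-12 + (-25 + 2)*(-1)) + 15 = (-12 - 23*(-1)) + 15 = (-12 + 23) + 15 = 11 + 15 = 26)
r(5, 1)*M(-10) + T = -3*(3 - 10)² + 26 = -3*(-7)² + 26 = -3*49 + 26 = -147 + 26 = -121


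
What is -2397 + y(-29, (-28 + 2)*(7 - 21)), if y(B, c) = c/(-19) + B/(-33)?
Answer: -1514380/627 ≈ -2415.3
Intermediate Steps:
y(B, c) = -c/19 - B/33 (y(B, c) = c*(-1/19) + B*(-1/33) = -c/19 - B/33)
-2397 + y(-29, (-28 + 2)*(7 - 21)) = -2397 + (-(-28 + 2)*(7 - 21)/19 - 1/33*(-29)) = -2397 + (-(-26)*(-14)/19 + 29/33) = -2397 + (-1/19*364 + 29/33) = -2397 + (-364/19 + 29/33) = -2397 - 11461/627 = -1514380/627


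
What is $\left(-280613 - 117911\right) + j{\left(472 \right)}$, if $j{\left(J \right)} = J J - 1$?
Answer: $-175741$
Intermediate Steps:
$j{\left(J \right)} = -1 + J^{2}$ ($j{\left(J \right)} = J^{2} - 1 = -1 + J^{2}$)
$\left(-280613 - 117911\right) + j{\left(472 \right)} = \left(-280613 - 117911\right) - \left(1 - 472^{2}\right) = -398524 + \left(-1 + 222784\right) = -398524 + 222783 = -175741$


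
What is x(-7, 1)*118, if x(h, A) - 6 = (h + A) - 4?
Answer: -472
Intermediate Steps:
x(h, A) = 2 + A + h (x(h, A) = 6 + ((h + A) - 4) = 6 + ((A + h) - 4) = 6 + (-4 + A + h) = 2 + A + h)
x(-7, 1)*118 = (2 + 1 - 7)*118 = -4*118 = -472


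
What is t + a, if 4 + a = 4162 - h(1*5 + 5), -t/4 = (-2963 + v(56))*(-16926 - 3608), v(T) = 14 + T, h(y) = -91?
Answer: -237615199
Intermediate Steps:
t = -237619448 (t = -4*(-2963 + (14 + 56))*(-16926 - 3608) = -4*(-2963 + 70)*(-20534) = -(-11572)*(-20534) = -4*59404862 = -237619448)
a = 4249 (a = -4 + (4162 - 1*(-91)) = -4 + (4162 + 91) = -4 + 4253 = 4249)
t + a = -237619448 + 4249 = -237615199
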